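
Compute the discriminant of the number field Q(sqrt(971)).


For K = Q(sqrt(d)) with d squarefree: disc(K) = d if d = 1 mod 4, and disc(K) = 4d if d = 2 or 3 mod 4.
Here d = 971, and d mod 4 = 3.
d = 3 mod 4, not 1 (O_K = Z[sqrt(d)]), so disc(K) = 4d = 4 * (971) = 3884

3884


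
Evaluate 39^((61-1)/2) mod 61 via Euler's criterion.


p = 61 is prime and the exponent is (p-1)/2 = 30, so by Euler's criterion 39^30 = (39/61) = +1 or -1 mod 61.
Compute by square-and-multiply:
  30 = 16 + 8 + 4 + 2 (binary 11110)
  Repeated squaring mod 61: 39^1 = 39, 39^2 = 57, 39^4 = 16, 39^8 = 12, 39^16 = 22
  39^30 = 39^16 * 39^8 * 39^4 * 39^2 = 22 * 12 * 16 * 57 mod 61
    22 * 12 = 264 = 20 mod 61
    20 * 16 = 320 = 15 mod 61
    15 * 57 = 855 = 1 mod 61
  39^30 = 1 mod 61
Result 1: 39 is a quadratic residue mod 61.
39^30 mod 61 = 1

1


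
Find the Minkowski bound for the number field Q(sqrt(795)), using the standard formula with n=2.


d = 795, d mod 4 = 3, so disc(K) = 4d = 3180; |disc(K)| = 3180
Real quadratic field, so n = 2, s = r2 = 0, r1 = 2
M = (n!/n^n) * (4/pi)^s * sqrt(|disc(K)|) = (2!/2^2) * (4/pi)^0 * sqrt(3180)
= 0.5 * 1.000000 * 56.391489
= 28.1957

28.1957


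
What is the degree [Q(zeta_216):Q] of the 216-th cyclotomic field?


The degree equals Euler's totient phi(216).
216 = 2^3 * 3^3
phi(216) = 72

72


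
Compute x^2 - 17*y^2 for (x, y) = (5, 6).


x^2 - d*y^2
= 5^2 - 17*6^2
= 25 - 612
= -587

-587


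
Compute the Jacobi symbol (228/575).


Compute (228/575) via quadratic reciprocity:
  pull out 2: (2/575) = +1  (since 575 mod 8 = 7)
  pull out 2: (2/575) = +1  (since 575 mod 8 = 7)
  reciprocity: (57/575) -> +(575/57)
  reduce: (5/57)
  reciprocity: (5/57) -> +(57/5)
  reduce: (2/5)
  pull out 2: (2/5) = -1  (since 5 mod 8 = 5)
  (1/5) = 1
Product of signs = -1

-1


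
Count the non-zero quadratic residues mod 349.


For prime p, the number of non-zero quadratic residues is (p-1)/2.
= (349-1)/2
= 174

174


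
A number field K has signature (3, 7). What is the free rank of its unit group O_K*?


By Dirichlet's unit theorem:
rank = r1 + r2 - 1
= 3 + 7 - 1
= 9

9


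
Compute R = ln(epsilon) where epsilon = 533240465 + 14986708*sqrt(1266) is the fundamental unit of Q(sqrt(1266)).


epsilon = 533240465 + 14986708*sqrt(1266)
= 1.0665e+09
R = ln(1.0665e+09)
= 20.7876

20.7876


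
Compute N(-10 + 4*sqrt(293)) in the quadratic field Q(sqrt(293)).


N(a + b*sqrt(d)) = a^2 - d*b^2
= (-10)^2 - (293)*(4)^2
= 100 - 4688
= -4588

-4588


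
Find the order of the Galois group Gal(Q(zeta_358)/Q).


|Gal(Q(zeta_358)/Q)| = phi(358)
= 178

178


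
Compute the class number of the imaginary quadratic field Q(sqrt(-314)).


K = Q(sqrt(-314)). d mod 4 = 2, so D = disc(K) = 4d = -1256
h(K) equals the number of primitive reduced positive-definite forms (a, b, c) = a*x^2 + b*x*y + c*y^2 with b^2 - 4ac = D,
where reduced means |b| <= a <= c, with b >= 0 whenever |b| = a or a = c, and primitive means gcd(a, b, c) = 1.
Reduced forces 3a^2 <= |D| = 1256, so 1 <= a <= 20; b must have the parity of D, and c = (b^2 - D)/(4a) must be an integer >= a.
Enumerate a = 1..20, b in [-a, a]:
  a=1: (1, 0, 314)  [1]
  a=2: (2, 0, 157)  [1]
  a=3: (3, -2, 105), (3, 2, 105)  [2]
  a=4: none
  a=5: (5, -2, 63), (5, 2, 63)  [2]
  a=6: (6, -4, 53), (6, 4, 53)  [2]
  a=7: (7, -2, 45), (7, 2, 45)  [2]
  a=8: none
  a=9: (9, -2, 35), (9, 2, 35)  [2]
  a=10: (10, -8, 33), (10, 8, 33)  [2]
  a=11: (11, -8, 30), (11, 8, 30)  [2]
  a=12..13: none
  a=14: (14, -12, 25), (14, 12, 25)  [2]
  a=15: (15, -8, 22), (15, -2, 21), (15, 2, 21), (15, 8, 22)  [4]
  a=16: none
  a=17: (17, -6, 19), (17, 6, 19)  [2]
  a=18: (18, -16, 21), (18, 16, 21)  [2]
  a=19..20: none
Total reduced forms: 1 + 1 + 2 + 2 + 2 + 2 + 2 + 2 + 2 + 2 + 4 + 2 + 2 = 26
h = 26

26


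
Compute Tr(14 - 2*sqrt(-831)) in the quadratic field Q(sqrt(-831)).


Tr(a + b*sqrt(d)) = (a + b*sqrt(d)) + (a - b*sqrt(d)) = 2a
= 2 * (14)
= 28

28


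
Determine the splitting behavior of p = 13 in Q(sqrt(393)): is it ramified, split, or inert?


K = Q(sqrt(393)). Since d mod 4 = 1, disc(K) = 393.
Check p | disc: 393 mod 13 = 3.
p does not divide disc. Compute Legendre symbol (d/p):
3^((13-1)/2) mod 13 = 1
(d/p) = 1, so p splits: (p) = P*P' with e=1, f=1, g=2.
Therefore p is split.

split


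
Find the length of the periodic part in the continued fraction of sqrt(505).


Run the CF algorithm for sqrt(505).
a_0 = floor(sqrt(505)) = 22; set m_0=0, q_0=1.
Recurrence: m' = q*a - m,  q' = (d - m'^2)/q,  a' = floor((a_0 + m')/q').
  step 1: m=22, q=21, a=2
  step 2: m=20, q=5, a=8
  step 3: m=20, q=21, a=2
  step 4: m=22, q=1, a=44
a_4 = 2*a_0 = 44, so the period closes here.
sqrt(505) = [22; 2, 8, 2, 44]
Period length = 4

4


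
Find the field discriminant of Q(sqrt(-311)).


For K = Q(sqrt(d)) with d squarefree: disc(K) = d if d = 1 mod 4, and disc(K) = 4d if d = 2 or 3 mod 4.
Here d = -311, and d mod 4 = 1.
d = 1 mod 4 (O_K = Z[(1+sqrt(d))/2]), so disc(K) = d = -311

-311


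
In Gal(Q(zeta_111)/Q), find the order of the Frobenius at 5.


The Frobenius at p in Gal(Q(zeta_n)/Q) = (Z/nZ)* is the class of p, so its order is ord_111(5), the smallest k >= 1 with 5^k = 1 mod 111.
n = 111 = 3 * 37, phi(111) = 72; the order divides phi(n).
Divisors of 72: 1, 2, 3, 4, 6, 8, 9, 12, 18, 24, 36, 72
Repeated squaring mod 111: 5^1 = 5, 5^2 = 25, 5^4 = 70, 5^8 = 16, 5^16 = 34, 5^32 = 46, 5^64 = 7
Test divisors in increasing order:
  k=1: 5^1 = 5 mod 111
  k=2: 5^2 = 25 mod 111
  k=3: 5^3 = 25 * 5 = 14 mod 111
  k=4: 5^4 = 70 mod 111
  k=6: 5^6 = 70 * 25 = 85 mod 111
  k=8: 5^8 = 16 mod 111
  k=9: 5^9 = 16 * 5 = 80 mod 111
  k=12: 5^12 = 16 * 70 = 10 mod 111
  k=18: 5^18 = 34 * 25 = 73 mod 111
  k=24: 5^24 = 34 * 16 = 100 mod 111
  k=36: 5^36 = 46 * 70 = 1 mod 111  <- first divisor giving 1
Order = 36

36


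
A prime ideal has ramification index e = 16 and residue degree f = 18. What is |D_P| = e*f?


|D_P| = e * f
= 16 * 18
= 288

288


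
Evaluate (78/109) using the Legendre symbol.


p = 109 is prime, so compute (78/109) with the reciprocity algorithm (Jacobi-symbol steps: pull out 2s via (2/n), flip via reciprocity, reduce):
  pull out 2: (2/109) = -1  (since 109 mod 8 = 5)
  reciprocity: (39/109) -> +(109/39)
  reduce: (31/39)
  reciprocity: (31/39) -> -(39/31)
  reduce: (8/31)
  pull out 2: (2/31) = +1  (since 31 mod 8 = 7)
  pull out 2: (2/31) = +1  (since 31 mod 8 = 7)
  pull out 2: (2/31) = +1  (since 31 mod 8 = 7)
  (1/31) = 1
Product of signs = 1
(78/109) = 1

1


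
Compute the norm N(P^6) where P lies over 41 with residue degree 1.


N(P^a) = p^(a*f)
= 41^(6*1)
= 41^6
= 4750104241

4750104241


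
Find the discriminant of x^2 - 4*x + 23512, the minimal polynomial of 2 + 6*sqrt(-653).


The element 2 + 6*sqrt(-653) has minimal polynomial:
x^2 - 4*x + 23512
Discriminant = (-4)^2 - 4*(23512)
= 16 - 94048
= -94032

-94032


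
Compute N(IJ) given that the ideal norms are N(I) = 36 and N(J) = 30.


N(IJ) = N(I) * N(J)
= 36 * 30
= 1080

1080


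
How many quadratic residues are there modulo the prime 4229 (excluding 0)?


For prime p, the number of non-zero quadratic residues is (p-1)/2.
= (4229-1)/2
= 2114

2114


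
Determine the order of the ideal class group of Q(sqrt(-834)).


K = Q(sqrt(-834)). d mod 4 = 2, so D = disc(K) = 4d = -3336
h(K) equals the number of primitive reduced positive-definite forms (a, b, c) = a*x^2 + b*x*y + c*y^2 with b^2 - 4ac = D,
where reduced means |b| <= a <= c, with b >= 0 whenever |b| = a or a = c, and primitive means gcd(a, b, c) = 1.
Reduced forces 3a^2 <= |D| = 3336, so 1 <= a <= 33; b must have the parity of D, and c = (b^2 - D)/(4a) must be an integer >= a.
Enumerate a = 1..33, b in [-a, a]:
  a=1: (1, 0, 834)  [1]
  a=2: (2, 0, 417)  [1]
  a=3: (3, 0, 278)  [1]
  a=4: none
  a=5: (5, -2, 167), (5, 2, 167)  [2]
  a=6: (6, 0, 139)  [1]
  a=7..9: none
  a=10: (10, -8, 85), (10, 8, 85)  [2]
  a=11..14: none
  a=15: (15, -12, 58), (15, 12, 58)  [2]
  a=16: none
  a=17: (17, -8, 50), (17, 8, 50)  [2]
  a=18..24: none
  a=25: (25, -8, 34), (25, 8, 34)  [2]
  a=26..28: none
  a=29: (29, -12, 30), (29, 12, 30)  [2]
  a=30..33: none
Total reduced forms: 1 + 1 + 1 + 2 + 1 + 2 + 2 + 2 + 2 + 2 = 16
h = 16

16


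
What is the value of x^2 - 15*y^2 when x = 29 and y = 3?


x^2 - d*y^2
= 29^2 - 15*3^2
= 841 - 135
= 706

706


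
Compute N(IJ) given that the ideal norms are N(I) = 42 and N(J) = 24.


N(IJ) = N(I) * N(J)
= 42 * 24
= 1008

1008


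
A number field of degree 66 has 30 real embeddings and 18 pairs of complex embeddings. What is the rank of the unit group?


By Dirichlet's unit theorem:
rank = r1 + r2 - 1
= 30 + 18 - 1
= 47

47


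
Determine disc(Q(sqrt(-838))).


For K = Q(sqrt(d)) with d squarefree: disc(K) = d if d = 1 mod 4, and disc(K) = 4d if d = 2 or 3 mod 4.
Here d = -838, and d mod 4 = 2.
d = 2 mod 4, not 1 (O_K = Z[sqrt(d)]), so disc(K) = 4d = 4 * (-838) = -3352

-3352


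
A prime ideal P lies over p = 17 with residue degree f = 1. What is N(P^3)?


N(P^a) = p^(a*f)
= 17^(3*1)
= 17^3
= 4913

4913


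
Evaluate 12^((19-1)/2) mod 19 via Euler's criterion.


p = 19 is prime and the exponent is (p-1)/2 = 9, so by Euler's criterion 12^9 = (12/19) = +1 or -1 mod 19.
Compute by square-and-multiply:
  9 = 8 + 1 (binary 1001)
  Repeated squaring mod 19: 12^1 = 12, 12^2 = 11, 12^4 = 7, 12^8 = 11
  12^9 = 12^8 * 12^1 = 11 * 12 mod 19
    11 * 12 = 132 = 18 mod 19
  12^9 = 18 mod 19
Result 18 = p - 1 = -1 mod 19: 12 is a quadratic non-residue mod 19. As a residue in [0, p-1] the value is 18.
12^9 mod 19 = 18

18


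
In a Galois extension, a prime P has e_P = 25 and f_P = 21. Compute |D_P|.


|D_P| = e * f
= 25 * 21
= 525

525


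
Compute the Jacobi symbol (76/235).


Compute (76/235) via quadratic reciprocity:
  pull out 2: (2/235) = -1  (since 235 mod 8 = 3)
  pull out 2: (2/235) = -1  (since 235 mod 8 = 3)
  reciprocity: (19/235) -> -(235/19)
  reduce: (7/19)
  reciprocity: (7/19) -> -(19/7)
  reduce: (5/7)
  reciprocity: (5/7) -> +(7/5)
  reduce: (2/5)
  pull out 2: (2/5) = -1  (since 5 mod 8 = 5)
  (1/5) = 1
Product of signs = -1

-1


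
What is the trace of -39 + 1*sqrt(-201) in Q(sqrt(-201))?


Tr(a + b*sqrt(d)) = (a + b*sqrt(d)) + (a - b*sqrt(d)) = 2a
= 2 * (-39)
= -78

-78


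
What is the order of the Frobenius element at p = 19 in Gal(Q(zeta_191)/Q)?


The Frobenius at p in Gal(Q(zeta_n)/Q) = (Z/nZ)* is the class of p, so its order is ord_191(19), the smallest k >= 1 with 19^k = 1 mod 191.
n = 191 = 191, phi(191) = 190; the order divides phi(n).
Divisors of 190: 1, 2, 5, 10, 19, 38, 95, 190
Repeated squaring mod 191: 19^1 = 19, 19^2 = 170, 19^4 = 59, 19^8 = 43, 19^16 = 130, 19^32 = 92, 19^64 = 60, 19^128 = 162
Test divisors in increasing order:
  k=1: 19^1 = 19 mod 191
  k=2: 19^2 = 170 mod 191
  k=5: 19^5 = 59 * 19 = 166 mod 191
  k=10: 19^10 = 43 * 170 = 52 mod 191
  k=19: 19^19 = 130 * 170 * 19 = 82 mod 191
  k=38: 19^38 = 92 * 59 * 170 = 39 mod 191
  k=95: 19^95 = 60 * 130 * 43 * 59 * 170 * 19 = 190 mod 191
  k=190: 19^190 = 162 * 92 * 130 * 43 * 59 * 170 = 1 mod 191  <- first divisor giving 1
Order = 190

190


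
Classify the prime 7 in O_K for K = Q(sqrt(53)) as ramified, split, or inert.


K = Q(sqrt(53)). Since d mod 4 = 1, disc(K) = 53.
Check p | disc: 53 mod 7 = 4.
p does not divide disc. Compute Legendre symbol (d/p):
4^((7-1)/2) mod 7 = 1
(d/p) = 1, so p splits: (p) = P*P' with e=1, f=1, g=2.
Therefore p is split.

split


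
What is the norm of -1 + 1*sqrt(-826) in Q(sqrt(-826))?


N(a + b*sqrt(d)) = a^2 - d*b^2
= (-1)^2 - (-826)*(1)^2
= 1 + 826
= 827

827


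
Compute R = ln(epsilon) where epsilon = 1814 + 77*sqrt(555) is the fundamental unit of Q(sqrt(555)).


epsilon = 1814 + 77*sqrt(555)
= 3627.9997
R = ln(3627.9997)
= 8.1964

8.1964


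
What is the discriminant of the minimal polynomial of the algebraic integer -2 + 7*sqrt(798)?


The element -2 + 7*sqrt(798) has minimal polynomial:
x^2 + 4*x - 39098
Discriminant = (4)^2 - 4*(-39098)
= 16 + 156392
= 156408

156408


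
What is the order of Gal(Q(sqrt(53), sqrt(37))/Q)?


The 2 square roots of distinct primes are multiplicatively independent over Q,
so [K:Q] = 2^2 and Gal(K/Q) is isomorphic to (Z/2Z)^2.
|Gal| = 2^2 = 4

4


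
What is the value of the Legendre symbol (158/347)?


p = 347 is prime, so compute (158/347) with the reciprocity algorithm (Jacobi-symbol steps: pull out 2s via (2/n), flip via reciprocity, reduce):
  pull out 2: (2/347) = -1  (since 347 mod 8 = 3)
  reciprocity: (79/347) -> -(347/79)
  reduce: (31/79)
  reciprocity: (31/79) -> -(79/31)
  reduce: (17/31)
  reciprocity: (17/31) -> +(31/17)
  reduce: (14/17)
  pull out 2: (2/17) = +1  (since 17 mod 8 = 1)
  reciprocity: (7/17) -> +(17/7)
  reduce: (3/7)
  reciprocity: (3/7) -> -(7/3)
  reduce: (1/3)
  (1/3) = 1
Product of signs = 1
(158/347) = 1

1


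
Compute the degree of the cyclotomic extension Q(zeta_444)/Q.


The degree equals Euler's totient phi(444).
444 = 2^2 * 3 * 37
phi(444) = 144

144


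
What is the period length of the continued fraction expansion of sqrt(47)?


Run the CF algorithm for sqrt(47).
a_0 = floor(sqrt(47)) = 6; set m_0=0, q_0=1.
Recurrence: m' = q*a - m,  q' = (d - m'^2)/q,  a' = floor((a_0 + m')/q').
  step 1: m=6, q=11, a=1
  step 2: m=5, q=2, a=5
  step 3: m=5, q=11, a=1
  step 4: m=6, q=1, a=12
a_4 = 2*a_0 = 12, so the period closes here.
sqrt(47) = [6; 1, 5, 1, 12]
Period length = 4

4


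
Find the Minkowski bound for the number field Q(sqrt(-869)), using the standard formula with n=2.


d = -869, d mod 4 = 3, so disc(K) = 4d = -3476; |disc(K)| = 3476
Imaginary quadratic field, so n = 2, s = r2 = 1, r1 = 0
M = (n!/n^n) * (4/pi)^s * sqrt(|disc(K)|) = (2!/2^2) * (4/pi)^1 * sqrt(3476)
= 0.5 * 1.273240 * 58.957612
= 37.5336

37.5336


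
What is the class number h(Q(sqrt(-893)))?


K = Q(sqrt(-893)). d mod 4 = 3, so D = disc(K) = 4d = -3572
h(K) equals the number of primitive reduced positive-definite forms (a, b, c) = a*x^2 + b*x*y + c*y^2 with b^2 - 4ac = D,
where reduced means |b| <= a <= c, with b >= 0 whenever |b| = a or a = c, and primitive means gcd(a, b, c) = 1.
Reduced forces 3a^2 <= |D| = 3572, so 1 <= a <= 34; b must have the parity of D, and c = (b^2 - D)/(4a) must be an integer >= a.
Enumerate a = 1..34, b in [-a, a]:
  a=1: (1, 0, 893)  [1]
  a=2: (2, 2, 447)  [1]
  a=3: (3, -2, 298), (3, 2, 298)  [2]
  a=4..5: none
  a=6: (6, -2, 149), (6, 2, 149)  [2]
  a=7..8: none
  a=9: (9, -8, 101), (9, 8, 101)  [2]
  a=10: none
  a=11: (11, -6, 82), (11, 6, 82)  [2]
  a=12: none
  a=13: (13, -4, 69), (13, 4, 69)  [2]
  a=14..16: none
  a=17: (17, -10, 54), (17, 10, 54)  [2]
  a=18: (18, -10, 51), (18, 10, 51)  [2]
  a=19: (19, 0, 47)  [1]
  a=20..21: none
  a=22: (22, -6, 41), (22, 6, 41)  [2]
  a=23: (23, -4, 39), (23, 4, 39)  [2]
  a=24..25: none
  a=26: (26, -22, 39), (26, 22, 39)  [2]
  a=27: (27, -10, 34), (27, 10, 34)  [2]
  a=28: none
  a=29: (29, -16, 33), (29, 16, 33)  [2]
  a=30..32: none
  a=33: (33, 28, 33)  [1]
  a=34: none
Total reduced forms: 1 + 1 + 2 + 2 + 2 + 2 + 2 + 2 + 2 + 1 + 2 + 2 + 2 + 2 + 2 + 1 = 28
h = 28

28


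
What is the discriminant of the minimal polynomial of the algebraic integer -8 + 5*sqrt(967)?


The element -8 + 5*sqrt(967) has minimal polynomial:
x^2 + 16*x - 24111
Discriminant = (16)^2 - 4*(-24111)
= 256 + 96444
= 96700

96700


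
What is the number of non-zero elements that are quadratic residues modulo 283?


For prime p, the number of non-zero quadratic residues is (p-1)/2.
= (283-1)/2
= 141

141


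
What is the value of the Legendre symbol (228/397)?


p = 397 is prime, so compute (228/397) with the reciprocity algorithm (Jacobi-symbol steps: pull out 2s via (2/n), flip via reciprocity, reduce):
  pull out 2: (2/397) = -1  (since 397 mod 8 = 5)
  pull out 2: (2/397) = -1  (since 397 mod 8 = 5)
  reciprocity: (57/397) -> +(397/57)
  reduce: (55/57)
  reciprocity: (55/57) -> +(57/55)
  reduce: (2/55)
  pull out 2: (2/55) = +1  (since 55 mod 8 = 7)
  (1/55) = 1
Product of signs = 1
(228/397) = 1

1


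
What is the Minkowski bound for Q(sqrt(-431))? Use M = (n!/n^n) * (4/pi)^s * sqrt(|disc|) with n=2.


d = -431, d mod 4 = 1, so disc(K) = d = -431; |disc(K)| = 431
Imaginary quadratic field, so n = 2, s = r2 = 1, r1 = 0
M = (n!/n^n) * (4/pi)^s * sqrt(|disc(K)|) = (2!/2^2) * (4/pi)^1 * sqrt(431)
= 0.5 * 1.273240 * 20.760539
= 13.2166

13.2166


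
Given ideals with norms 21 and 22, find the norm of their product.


N(IJ) = N(I) * N(J)
= 21 * 22
= 462

462


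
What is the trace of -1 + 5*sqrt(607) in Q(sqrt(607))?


Tr(a + b*sqrt(d)) = (a + b*sqrt(d)) + (a - b*sqrt(d)) = 2a
= 2 * (-1)
= -2

-2


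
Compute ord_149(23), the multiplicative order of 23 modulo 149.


We want ord_149(23), the smallest k >= 1 with 23^k = 1 mod 149.
n = 149 = 149, phi(149) = 148; the order divides phi(n).
Divisors of 148: 1, 2, 4, 37, 74, 148
Repeated squaring mod 149: 23^1 = 23, 23^2 = 82, 23^4 = 19, 23^8 = 63, 23^16 = 95, 23^32 = 85, 23^64 = 73, 23^128 = 114
Test divisors in increasing order:
  k=1: 23^1 = 23 mod 149
  k=2: 23^2 = 82 mod 149
  k=4: 23^4 = 19 mod 149
  k=37: 23^37 = 85 * 19 * 23 = 44 mod 149
  k=74: 23^74 = 73 * 63 * 82 = 148 mod 149
  k=148: 23^148 = 114 * 95 * 19 = 1 mod 149  <- first divisor giving 1
Order = 148

148


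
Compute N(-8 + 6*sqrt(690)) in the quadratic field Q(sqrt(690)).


N(a + b*sqrt(d)) = a^2 - d*b^2
= (-8)^2 - (690)*(6)^2
= 64 - 24840
= -24776

-24776


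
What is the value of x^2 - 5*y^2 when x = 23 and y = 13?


x^2 - d*y^2
= 23^2 - 5*13^2
= 529 - 845
= -316

-316


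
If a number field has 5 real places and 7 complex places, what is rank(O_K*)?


By Dirichlet's unit theorem:
rank = r1 + r2 - 1
= 5 + 7 - 1
= 11

11


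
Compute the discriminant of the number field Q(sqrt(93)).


For K = Q(sqrt(d)) with d squarefree: disc(K) = d if d = 1 mod 4, and disc(K) = 4d if d = 2 or 3 mod 4.
Here d = 93, and d mod 4 = 1.
d = 1 mod 4 (O_K = Z[(1+sqrt(d))/2]), so disc(K) = d = 93

93


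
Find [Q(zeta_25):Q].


The degree equals Euler's totient phi(25).
25 = 5^2
phi(25) = 20

20


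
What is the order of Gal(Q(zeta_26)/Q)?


|Gal(Q(zeta_26)/Q)| = phi(26)
= 12

12


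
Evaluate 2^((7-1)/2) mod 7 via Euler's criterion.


p = 7 is prime and the exponent is (p-1)/2 = 3, so by Euler's criterion 2^3 = (2/7) = +1 or -1 mod 7.
Compute by square-and-multiply:
  3 = 2 + 1 (binary 11)
  Repeated squaring mod 7: 2^1 = 2, 2^2 = 4
  2^3 = 2^2 * 2^1 = 4 * 2 mod 7
    4 * 2 = 8 = 1 mod 7
  2^3 = 1 mod 7
Result 1: 2 is a quadratic residue mod 7.
2^3 mod 7 = 1

1


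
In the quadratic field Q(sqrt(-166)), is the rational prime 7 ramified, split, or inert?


K = Q(sqrt(-166)). Since d mod 4 = 2, disc(K) = -664.
Check p | disc: -664 mod 7 = 1.
p does not divide disc. Compute Legendre symbol (d/p):
2^((7-1)/2) mod 7 = 1
(d/p) = 1, so p splits: (p) = P*P' with e=1, f=1, g=2.
Therefore p is split.

split


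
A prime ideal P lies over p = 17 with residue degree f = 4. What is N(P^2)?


N(P^a) = p^(a*f)
= 17^(2*4)
= 17^8
= 6975757441

6975757441


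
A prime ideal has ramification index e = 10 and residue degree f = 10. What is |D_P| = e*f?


|D_P| = e * f
= 10 * 10
= 100

100


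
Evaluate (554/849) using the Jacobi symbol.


Compute (554/849) via quadratic reciprocity:
  pull out 2: (2/849) = +1  (since 849 mod 8 = 1)
  reciprocity: (277/849) -> +(849/277)
  reduce: (18/277)
  pull out 2: (2/277) = -1  (since 277 mod 8 = 5)
  reciprocity: (9/277) -> +(277/9)
  reduce: (7/9)
  reciprocity: (7/9) -> +(9/7)
  reduce: (2/7)
  pull out 2: (2/7) = +1  (since 7 mod 8 = 7)
  (1/7) = 1
Product of signs = -1

-1


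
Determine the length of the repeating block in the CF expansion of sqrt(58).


Run the CF algorithm for sqrt(58).
a_0 = floor(sqrt(58)) = 7; set m_0=0, q_0=1.
Recurrence: m' = q*a - m,  q' = (d - m'^2)/q,  a' = floor((a_0 + m')/q').
  step 1: m=7, q=9, a=1
  step 2: m=2, q=6, a=1
  step 3: m=4, q=7, a=1
  step 4: m=3, q=7, a=1
  step 5: m=4, q=6, a=1
  step 6: m=2, q=9, a=1
  step 7: m=7, q=1, a=14
a_7 = 2*a_0 = 14, so the period closes here.
sqrt(58) = [7; 1, 1, 1, 1, 1, 1, 14]
Period length = 7

7


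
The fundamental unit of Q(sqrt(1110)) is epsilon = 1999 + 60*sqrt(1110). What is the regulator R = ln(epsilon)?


epsilon = 1999 + 60*sqrt(1110)
= 3997.9997
R = ln(3997.9997)
= 8.2935

8.2935


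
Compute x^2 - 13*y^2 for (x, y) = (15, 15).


x^2 - d*y^2
= 15^2 - 13*15^2
= 225 - 2925
= -2700

-2700


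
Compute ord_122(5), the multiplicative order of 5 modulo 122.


We want ord_122(5), the smallest k >= 1 with 5^k = 1 mod 122.
n = 122 = 2 * 61, phi(122) = 60; the order divides phi(n).
Divisors of 60: 1, 2, 3, 4, 5, 6, 10, 12, 15, 20, 30, 60
Repeated squaring mod 122: 5^1 = 5, 5^2 = 25, 5^4 = 15, 5^8 = 103, 5^16 = 117, 5^32 = 25
Test divisors in increasing order:
  k=1: 5^1 = 5 mod 122
  k=2: 5^2 = 25 mod 122
  k=3: 5^3 = 25 * 5 = 3 mod 122
  k=4: 5^4 = 15 mod 122
  k=5: 5^5 = 15 * 5 = 75 mod 122
  k=6: 5^6 = 15 * 25 = 9 mod 122
  k=10: 5^10 = 103 * 25 = 13 mod 122
  k=12: 5^12 = 103 * 15 = 81 mod 122
  k=15: 5^15 = 103 * 15 * 25 * 5 = 121 mod 122
  k=20: 5^20 = 117 * 15 = 47 mod 122
  k=30: 5^30 = 117 * 103 * 15 * 25 = 1 mod 122  <- first divisor giving 1
Order = 30

30


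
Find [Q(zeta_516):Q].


The degree equals Euler's totient phi(516).
516 = 2^2 * 3 * 43
phi(516) = 168

168


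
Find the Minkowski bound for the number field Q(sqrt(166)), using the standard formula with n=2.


d = 166, d mod 4 = 2, so disc(K) = 4d = 664; |disc(K)| = 664
Real quadratic field, so n = 2, s = r2 = 0, r1 = 2
M = (n!/n^n) * (4/pi)^s * sqrt(|disc(K)|) = (2!/2^2) * (4/pi)^0 * sqrt(664)
= 0.5 * 1.000000 * 25.768197
= 12.8841

12.8841


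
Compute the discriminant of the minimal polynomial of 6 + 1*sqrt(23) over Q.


The element 6 + 1*sqrt(23) has minimal polynomial:
x^2 - 12*x + 13
Discriminant = (-12)^2 - 4*(13)
= 144 - 52
= 92

92


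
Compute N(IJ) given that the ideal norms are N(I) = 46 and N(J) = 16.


N(IJ) = N(I) * N(J)
= 46 * 16
= 736

736


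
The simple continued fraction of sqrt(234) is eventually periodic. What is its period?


Run the CF algorithm for sqrt(234).
a_0 = floor(sqrt(234)) = 15; set m_0=0, q_0=1.
Recurrence: m' = q*a - m,  q' = (d - m'^2)/q,  a' = floor((a_0 + m')/q').
  step 1: m=15, q=9, a=3
  step 2: m=12, q=10, a=2
  step 3: m=8, q=17, a=1
  step 4: m=9, q=9, a=2
  step 5: m=9, q=17, a=1
  step 6: m=8, q=10, a=2
  step 7: m=12, q=9, a=3
  step 8: m=15, q=1, a=30
a_8 = 2*a_0 = 30, so the period closes here.
sqrt(234) = [15; 3, 2, 1, 2, 1, 2, 3, 30]
Period length = 8

8


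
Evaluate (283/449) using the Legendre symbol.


p = 449 is prime, so compute (283/449) with the reciprocity algorithm (Jacobi-symbol steps: pull out 2s via (2/n), flip via reciprocity, reduce):
  reciprocity: (283/449) -> +(449/283)
  reduce: (166/283)
  pull out 2: (2/283) = -1  (since 283 mod 8 = 3)
  reciprocity: (83/283) -> -(283/83)
  reduce: (34/83)
  pull out 2: (2/83) = -1  (since 83 mod 8 = 3)
  reciprocity: (17/83) -> +(83/17)
  reduce: (15/17)
  reciprocity: (15/17) -> +(17/15)
  reduce: (2/15)
  pull out 2: (2/15) = +1  (since 15 mod 8 = 7)
  (1/15) = 1
Product of signs = -1
(283/449) = -1

-1


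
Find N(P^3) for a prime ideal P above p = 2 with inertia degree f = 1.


N(P^a) = p^(a*f)
= 2^(3*1)
= 2^3
= 8

8


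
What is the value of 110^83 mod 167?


p = 167 is prime and the exponent is (p-1)/2 = 83, so by Euler's criterion 110^83 = (110/167) = +1 or -1 mod 167.
Compute by square-and-multiply:
  83 = 64 + 16 + 2 + 1 (binary 1010011)
  Repeated squaring mod 167: 110^1 = 110, 110^2 = 76, 110^4 = 98, 110^8 = 85, 110^16 = 44, 110^32 = 99, 110^64 = 115
  110^83 = 110^64 * 110^16 * 110^2 * 110^1 = 115 * 44 * 76 * 110 mod 167
    115 * 44 = 5060 = 50 mod 167
    50 * 76 = 3800 = 126 mod 167
    126 * 110 = 13860 = 166 mod 167
  110^83 = 166 mod 167
Result 166 = p - 1 = -1 mod 167: 110 is a quadratic non-residue mod 167. As a residue in [0, p-1] the value is 166.
110^83 mod 167 = 166

166


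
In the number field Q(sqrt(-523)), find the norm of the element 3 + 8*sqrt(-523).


N(a + b*sqrt(d)) = a^2 - d*b^2
= (3)^2 - (-523)*(8)^2
= 9 + 33472
= 33481

33481


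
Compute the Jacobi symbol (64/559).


Compute (64/559) via quadratic reciprocity:
  pull out 2: (2/559) = +1  (since 559 mod 8 = 7)
  pull out 2: (2/559) = +1  (since 559 mod 8 = 7)
  pull out 2: (2/559) = +1  (since 559 mod 8 = 7)
  pull out 2: (2/559) = +1  (since 559 mod 8 = 7)
  pull out 2: (2/559) = +1  (since 559 mod 8 = 7)
  pull out 2: (2/559) = +1  (since 559 mod 8 = 7)
  (1/559) = 1
Product of signs = 1

1


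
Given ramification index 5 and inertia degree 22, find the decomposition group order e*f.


|D_P| = e * f
= 5 * 22
= 110

110


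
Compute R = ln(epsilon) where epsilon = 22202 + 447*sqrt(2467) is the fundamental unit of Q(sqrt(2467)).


epsilon = 22202 + 447*sqrt(2467)
= 44404.0000
R = ln(44404.0000)
= 10.7011

10.7011


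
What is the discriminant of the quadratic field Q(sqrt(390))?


For K = Q(sqrt(d)) with d squarefree: disc(K) = d if d = 1 mod 4, and disc(K) = 4d if d = 2 or 3 mod 4.
Here d = 390, and d mod 4 = 2.
d = 2 mod 4, not 1 (O_K = Z[sqrt(d)]), so disc(K) = 4d = 4 * (390) = 1560

1560


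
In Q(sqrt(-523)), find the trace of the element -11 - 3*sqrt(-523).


Tr(a + b*sqrt(d)) = (a + b*sqrt(d)) + (a - b*sqrt(d)) = 2a
= 2 * (-11)
= -22

-22


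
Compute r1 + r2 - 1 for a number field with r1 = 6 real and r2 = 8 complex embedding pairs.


By Dirichlet's unit theorem:
rank = r1 + r2 - 1
= 6 + 8 - 1
= 13

13


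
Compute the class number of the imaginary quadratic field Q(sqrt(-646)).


K = Q(sqrt(-646)). d mod 4 = 2, so D = disc(K) = 4d = -2584
h(K) equals the number of primitive reduced positive-definite forms (a, b, c) = a*x^2 + b*x*y + c*y^2 with b^2 - 4ac = D,
where reduced means |b| <= a <= c, with b >= 0 whenever |b| = a or a = c, and primitive means gcd(a, b, c) = 1.
Reduced forces 3a^2 <= |D| = 2584, so 1 <= a <= 29; b must have the parity of D, and c = (b^2 - D)/(4a) must be an integer >= a.
Enumerate a = 1..29, b in [-a, a]:
  a=1: (1, 0, 646)  [1]
  a=2: (2, 0, 323)  [1]
  a=3..4: none
  a=5: (5, -4, 130), (5, 4, 130)  [2]
  a=6..9: none
  a=10: (10, -4, 65), (10, 4, 65)  [2]
  a=11: (11, -10, 61), (11, 10, 61)  [2]
  a=12: none
  a=13: (13, -4, 50), (13, 4, 50)  [2]
  a=14..16: none
  a=17: (17, 0, 38)  [1]
  a=18: none
  a=19: (19, 0, 34)  [1]
  a=20..21: none
  a=22: (22, -12, 31), (22, 12, 31)  [2]
  a=23..24: none
  a=25: (25, -4, 26), (25, 4, 26)  [2]
  a=26..29: none
Total reduced forms: 1 + 1 + 2 + 2 + 2 + 2 + 1 + 1 + 2 + 2 = 16
h = 16

16


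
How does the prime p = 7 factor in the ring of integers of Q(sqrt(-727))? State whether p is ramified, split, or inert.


K = Q(sqrt(-727)). Since d mod 4 = 1, disc(K) = -727.
Check p | disc: -727 mod 7 = 1.
p does not divide disc. Compute Legendre symbol (d/p):
1^((7-1)/2) mod 7 = 1
(d/p) = 1, so p splits: (p) = P*P' with e=1, f=1, g=2.
Therefore p is split.

split


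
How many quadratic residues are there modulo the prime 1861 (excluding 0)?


For prime p, the number of non-zero quadratic residues is (p-1)/2.
= (1861-1)/2
= 930

930


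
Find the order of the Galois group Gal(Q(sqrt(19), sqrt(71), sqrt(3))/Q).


The 3 square roots of distinct primes are multiplicatively independent over Q,
so [K:Q] = 2^3 and Gal(K/Q) is isomorphic to (Z/2Z)^3.
|Gal| = 2^3 = 8

8


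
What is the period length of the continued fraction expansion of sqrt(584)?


Run the CF algorithm for sqrt(584).
a_0 = floor(sqrt(584)) = 24; set m_0=0, q_0=1.
Recurrence: m' = q*a - m,  q' = (d - m'^2)/q,  a' = floor((a_0 + m')/q').
  step 1: m=24, q=8, a=6
  step 2: m=24, q=1, a=48
a_2 = 2*a_0 = 48, so the period closes here.
sqrt(584) = [24; 6, 48]
Period length = 2

2


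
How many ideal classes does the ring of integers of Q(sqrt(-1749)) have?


K = Q(sqrt(-1749)). d mod 4 = 3, so D = disc(K) = 4d = -6996
h(K) equals the number of primitive reduced positive-definite forms (a, b, c) = a*x^2 + b*x*y + c*y^2 with b^2 - 4ac = D,
where reduced means |b| <= a <= c, with b >= 0 whenever |b| = a or a = c, and primitive means gcd(a, b, c) = 1.
Reduced forces 3a^2 <= |D| = 6996, so 1 <= a <= 48; b must have the parity of D, and c = (b^2 - D)/(4a) must be an integer >= a.
Enumerate a = 1..48, b in [-a, a]:
  a=1: (1, 0, 1749)  [1]
  a=2: (2, 2, 875)  [1]
  a=3: (3, 0, 583)  [1]
  a=4: none
  a=5: (5, -2, 350), (5, 2, 350)  [2]
  a=6: (6, 6, 293)  [1]
  a=7: (7, -2, 250), (7, 2, 250)  [2]
  a=8..9: none
  a=10: (10, -2, 175), (10, 2, 175)  [2]
  a=11: (11, 0, 159)  [1]
  a=12..13: none
  a=14: (14, -2, 125), (14, 2, 125)  [2]
  a=15: (15, -12, 119), (15, 12, 119)  [2]
  a=16: none
  a=17: (17, -12, 105), (17, 12, 105)  [2]
  a=18..20: none
  a=21: (21, -12, 85), (21, 12, 85)  [2]
  a=22: (22, 22, 85)  [1]
  a=23..24: none
  a=25: (25, -2, 70), (25, 2, 70)  [2]
  a=26..28: none
  a=29: (29, -14, 62), (29, 14, 62)  [2]
  a=30: (30, -18, 61), (30, 18, 61)  [2]
  a=31: (31, -14, 58), (31, 14, 58)  [2]
  a=32: none
  a=33: (33, 0, 53)  [1]
  a=34: (34, -22, 55), (34, 22, 55)  [2]
  a=35: (35, -12, 51), (35, -2, 50), (35, 2, 50), (35, 12, 51)  [4]
  a=36: none
  a=37: (37, -16, 49), (37, 16, 49)  [2]
  a=38..41: none
  a=42: (42, -30, 47), (42, 30, 47)  [2]
  a=43: (43, 20, 43)  [1]
  a=44..48: none
Total reduced forms: 1 + 1 + 1 + 2 + 1 + 2 + 2 + 1 + 2 + 2 + 2 + 2 + 1 + 2 + 2 + 2 + 2 + 1 + 2 + 4 + 2 + 2 + 1 = 40
h = 40

40


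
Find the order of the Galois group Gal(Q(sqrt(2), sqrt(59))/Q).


The 2 square roots of distinct primes are multiplicatively independent over Q,
so [K:Q] = 2^2 and Gal(K/Q) is isomorphic to (Z/2Z)^2.
|Gal| = 2^2 = 4

4


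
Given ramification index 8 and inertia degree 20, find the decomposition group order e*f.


|D_P| = e * f
= 8 * 20
= 160

160


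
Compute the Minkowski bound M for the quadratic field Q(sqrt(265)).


d = 265, d mod 4 = 1, so disc(K) = d = 265; |disc(K)| = 265
Real quadratic field, so n = 2, s = r2 = 0, r1 = 2
M = (n!/n^n) * (4/pi)^s * sqrt(|disc(K)|) = (2!/2^2) * (4/pi)^0 * sqrt(265)
= 0.5 * 1.000000 * 16.278821
= 8.1394

8.1394


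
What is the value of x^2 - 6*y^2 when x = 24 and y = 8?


x^2 - d*y^2
= 24^2 - 6*8^2
= 576 - 384
= 192

192


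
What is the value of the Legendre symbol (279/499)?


p = 499 is prime, so compute (279/499) with the reciprocity algorithm (Jacobi-symbol steps: pull out 2s via (2/n), flip via reciprocity, reduce):
  reciprocity: (279/499) -> -(499/279)
  reduce: (220/279)
  pull out 2: (2/279) = +1  (since 279 mod 8 = 7)
  pull out 2: (2/279) = +1  (since 279 mod 8 = 7)
  reciprocity: (55/279) -> -(279/55)
  reduce: (4/55)
  pull out 2: (2/55) = +1  (since 55 mod 8 = 7)
  pull out 2: (2/55) = +1  (since 55 mod 8 = 7)
  (1/55) = 1
Product of signs = 1
(279/499) = 1

1


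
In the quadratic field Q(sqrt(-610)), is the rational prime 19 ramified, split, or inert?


K = Q(sqrt(-610)). Since d mod 4 = 2, disc(K) = -2440.
Check p | disc: -2440 mod 19 = 11.
p does not divide disc. Compute Legendre symbol (d/p):
17^((19-1)/2) mod 19 = 1
(d/p) = 1, so p splits: (p) = P*P' with e=1, f=1, g=2.
Therefore p is split.

split


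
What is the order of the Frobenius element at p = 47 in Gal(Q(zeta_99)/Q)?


The Frobenius at p in Gal(Q(zeta_n)/Q) = (Z/nZ)* is the class of p, so its order is ord_99(47), the smallest k >= 1 with 47^k = 1 mod 99.
n = 99 = 3^2 * 11, phi(99) = 60; the order divides phi(n).
Divisors of 60: 1, 2, 3, 4, 5, 6, 10, 12, 15, 20, 30, 60
Repeated squaring mod 99: 47^1 = 47, 47^2 = 31, 47^4 = 70, 47^8 = 49, 47^16 = 25, 47^32 = 31
Test divisors in increasing order:
  k=1: 47^1 = 47 mod 99
  k=2: 47^2 = 31 mod 99
  k=3: 47^3 = 31 * 47 = 71 mod 99
  k=4: 47^4 = 70 mod 99
  k=5: 47^5 = 70 * 47 = 23 mod 99
  k=6: 47^6 = 70 * 31 = 91 mod 99
  k=10: 47^10 = 49 * 31 = 34 mod 99
  k=12: 47^12 = 49 * 70 = 64 mod 99
  k=15: 47^15 = 49 * 70 * 31 * 47 = 89 mod 99
  k=20: 47^20 = 25 * 70 = 67 mod 99
  k=30: 47^30 = 25 * 49 * 70 * 31 = 1 mod 99  <- first divisor giving 1
Order = 30

30


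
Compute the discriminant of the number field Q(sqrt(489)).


For K = Q(sqrt(d)) with d squarefree: disc(K) = d if d = 1 mod 4, and disc(K) = 4d if d = 2 or 3 mod 4.
Here d = 489, and d mod 4 = 1.
d = 1 mod 4 (O_K = Z[(1+sqrt(d))/2]), so disc(K) = d = 489

489


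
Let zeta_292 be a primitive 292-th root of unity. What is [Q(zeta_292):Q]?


The degree equals Euler's totient phi(292).
292 = 2^2 * 73
phi(292) = 144

144


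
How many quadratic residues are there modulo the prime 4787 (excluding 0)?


For prime p, the number of non-zero quadratic residues is (p-1)/2.
= (4787-1)/2
= 2393

2393


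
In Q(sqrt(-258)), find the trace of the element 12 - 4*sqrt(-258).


Tr(a + b*sqrt(d)) = (a + b*sqrt(d)) + (a - b*sqrt(d)) = 2a
= 2 * (12)
= 24

24


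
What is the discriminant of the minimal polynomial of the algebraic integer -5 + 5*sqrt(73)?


The element -5 + 5*sqrt(73) has minimal polynomial:
x^2 + 10*x - 1800
Discriminant = (10)^2 - 4*(-1800)
= 100 + 7200
= 7300

7300


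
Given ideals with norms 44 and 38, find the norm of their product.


N(IJ) = N(I) * N(J)
= 44 * 38
= 1672

1672


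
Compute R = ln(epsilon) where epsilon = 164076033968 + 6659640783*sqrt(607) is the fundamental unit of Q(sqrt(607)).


epsilon = 164076033968 + 6659640783*sqrt(607)
= 3.2815e+11
R = ln(3.2815e+11)
= 26.5167

26.5167


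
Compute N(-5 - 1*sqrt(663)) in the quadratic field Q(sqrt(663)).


N(a + b*sqrt(d)) = a^2 - d*b^2
= (-5)^2 - (663)*(-1)^2
= 25 - 663
= -638

-638


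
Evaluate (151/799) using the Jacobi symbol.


Compute (151/799) via quadratic reciprocity:
  reciprocity: (151/799) -> -(799/151)
  reduce: (44/151)
  pull out 2: (2/151) = +1  (since 151 mod 8 = 7)
  pull out 2: (2/151) = +1  (since 151 mod 8 = 7)
  reciprocity: (11/151) -> -(151/11)
  reduce: (8/11)
  pull out 2: (2/11) = -1  (since 11 mod 8 = 3)
  pull out 2: (2/11) = -1  (since 11 mod 8 = 3)
  pull out 2: (2/11) = -1  (since 11 mod 8 = 3)
  (1/11) = 1
Product of signs = -1

-1


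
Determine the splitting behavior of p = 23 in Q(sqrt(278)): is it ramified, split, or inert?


K = Q(sqrt(278)). Since d mod 4 = 2, disc(K) = 1112.
Check p | disc: 1112 mod 23 = 8.
p does not divide disc. Compute Legendre symbol (d/p):
2^((23-1)/2) mod 23 = 1
(d/p) = 1, so p splits: (p) = P*P' with e=1, f=1, g=2.
Therefore p is split.

split


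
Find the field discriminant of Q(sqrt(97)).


For K = Q(sqrt(d)) with d squarefree: disc(K) = d if d = 1 mod 4, and disc(K) = 4d if d = 2 or 3 mod 4.
Here d = 97, and d mod 4 = 1.
d = 1 mod 4 (O_K = Z[(1+sqrt(d))/2]), so disc(K) = d = 97

97


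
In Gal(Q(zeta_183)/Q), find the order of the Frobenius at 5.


The Frobenius at p in Gal(Q(zeta_n)/Q) = (Z/nZ)* is the class of p, so its order is ord_183(5), the smallest k >= 1 with 5^k = 1 mod 183.
n = 183 = 3 * 61, phi(183) = 120; the order divides phi(n).
Divisors of 120: 1, 2, 3, 4, 5, 6, 8, 10, 12, 15, 20, 24, 30, 40, 60, 120
Repeated squaring mod 183: 5^1 = 5, 5^2 = 25, 5^4 = 76, 5^8 = 103, 5^16 = 178, 5^32 = 25, 5^64 = 76
Test divisors in increasing order:
  k=1: 5^1 = 5 mod 183
  k=2: 5^2 = 25 mod 183
  k=3: 5^3 = 25 * 5 = 125 mod 183
  k=4: 5^4 = 76 mod 183
  k=5: 5^5 = 76 * 5 = 14 mod 183
  k=6: 5^6 = 76 * 25 = 70 mod 183
  k=8: 5^8 = 103 mod 183
  k=10: 5^10 = 103 * 25 = 13 mod 183
  k=12: 5^12 = 103 * 76 = 142 mod 183
  k=15: 5^15 = 103 * 76 * 25 * 5 = 182 mod 183
  k=20: 5^20 = 178 * 76 = 169 mod 183
  k=24: 5^24 = 178 * 103 = 34 mod 183
  k=30: 5^30 = 178 * 103 * 76 * 25 = 1 mod 183  <- first divisor giving 1
Order = 30

30


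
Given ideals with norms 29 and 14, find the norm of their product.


N(IJ) = N(I) * N(J)
= 29 * 14
= 406

406


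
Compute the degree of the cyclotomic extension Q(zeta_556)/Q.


The degree equals Euler's totient phi(556).
556 = 2^2 * 139
phi(556) = 276

276


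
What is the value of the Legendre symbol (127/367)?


p = 367 is prime, so compute (127/367) with the reciprocity algorithm (Jacobi-symbol steps: pull out 2s via (2/n), flip via reciprocity, reduce):
  reciprocity: (127/367) -> -(367/127)
  reduce: (113/127)
  reciprocity: (113/127) -> +(127/113)
  reduce: (14/113)
  pull out 2: (2/113) = +1  (since 113 mod 8 = 1)
  reciprocity: (7/113) -> +(113/7)
  reduce: (1/7)
  (1/7) = 1
Product of signs = -1
(127/367) = -1

-1


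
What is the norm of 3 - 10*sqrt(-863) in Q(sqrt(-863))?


N(a + b*sqrt(d)) = a^2 - d*b^2
= (3)^2 - (-863)*(-10)^2
= 9 + 86300
= 86309

86309


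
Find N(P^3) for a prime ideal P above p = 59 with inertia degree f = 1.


N(P^a) = p^(a*f)
= 59^(3*1)
= 59^3
= 205379

205379


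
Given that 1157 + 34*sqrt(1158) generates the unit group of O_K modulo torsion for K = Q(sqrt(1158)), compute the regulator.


epsilon = 1157 + 34*sqrt(1158)
= 2313.9996
R = ln(2313.9996)
= 7.7467

7.7467


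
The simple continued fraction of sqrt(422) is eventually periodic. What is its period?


Run the CF algorithm for sqrt(422).
a_0 = floor(sqrt(422)) = 20; set m_0=0, q_0=1.
Recurrence: m' = q*a - m,  q' = (d - m'^2)/q,  a' = floor((a_0 + m')/q').
  step 1: m=20, q=22, a=1
  step 2: m=2, q=19, a=1
  step 3: m=17, q=7, a=5
  step 4: m=18, q=14, a=2
  step 5: m=10, q=23, a=1
  step 6: m=13, q=11, a=3
  step 7: m=20, q=2, a=20
  step 8: m=20, q=11, a=3
  step 9: m=13, q=23, a=1
  step 10: m=10, q=14, a=2
  step 11: m=18, q=7, a=5
  step 12: m=17, q=19, a=1
  step 13: m=2, q=22, a=1
  step 14: m=20, q=1, a=40
a_14 = 2*a_0 = 40, so the period closes here.
sqrt(422) = [20; 1, 1, 5, 2, 1, 3, 20, 3, 1, 2, 5, 1, 1, 40]
Period length = 14

14


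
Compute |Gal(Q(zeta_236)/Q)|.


|Gal(Q(zeta_236)/Q)| = phi(236)
= 116

116


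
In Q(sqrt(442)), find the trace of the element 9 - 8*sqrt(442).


Tr(a + b*sqrt(d)) = (a + b*sqrt(d)) + (a - b*sqrt(d)) = 2a
= 2 * (9)
= 18

18


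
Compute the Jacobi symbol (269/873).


Compute (269/873) via quadratic reciprocity:
  reciprocity: (269/873) -> +(873/269)
  reduce: (66/269)
  pull out 2: (2/269) = -1  (since 269 mod 8 = 5)
  reciprocity: (33/269) -> +(269/33)
  reduce: (5/33)
  reciprocity: (5/33) -> +(33/5)
  reduce: (3/5)
  reciprocity: (3/5) -> +(5/3)
  reduce: (2/3)
  pull out 2: (2/3) = -1  (since 3 mod 8 = 3)
  (1/3) = 1
Product of signs = 1

1


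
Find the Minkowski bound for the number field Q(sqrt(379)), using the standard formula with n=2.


d = 379, d mod 4 = 3, so disc(K) = 4d = 1516; |disc(K)| = 1516
Real quadratic field, so n = 2, s = r2 = 0, r1 = 2
M = (n!/n^n) * (4/pi)^s * sqrt(|disc(K)|) = (2!/2^2) * (4/pi)^0 * sqrt(1516)
= 0.5 * 1.000000 * 38.935845
= 19.4679

19.4679


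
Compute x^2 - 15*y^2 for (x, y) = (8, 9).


x^2 - d*y^2
= 8^2 - 15*9^2
= 64 - 1215
= -1151

-1151


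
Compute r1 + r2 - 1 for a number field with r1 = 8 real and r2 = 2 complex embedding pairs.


By Dirichlet's unit theorem:
rank = r1 + r2 - 1
= 8 + 2 - 1
= 9

9


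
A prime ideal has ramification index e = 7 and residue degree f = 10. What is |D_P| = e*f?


|D_P| = e * f
= 7 * 10
= 70

70


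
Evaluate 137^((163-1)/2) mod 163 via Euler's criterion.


p = 163 is prime and the exponent is (p-1)/2 = 81, so by Euler's criterion 137^81 = (137/163) = +1 or -1 mod 163.
Compute by square-and-multiply:
  81 = 64 + 16 + 1 (binary 1010001)
  Repeated squaring mod 163: 137^1 = 137, 137^2 = 24, 137^4 = 87, 137^8 = 71, 137^16 = 151, 137^32 = 144, 137^64 = 35
  137^81 = 137^64 * 137^16 * 137^1 = 35 * 151 * 137 mod 163
    35 * 151 = 5285 = 69 mod 163
    69 * 137 = 9453 = 162 mod 163
  137^81 = 162 mod 163
Result 162 = p - 1 = -1 mod 163: 137 is a quadratic non-residue mod 163. As a residue in [0, p-1] the value is 162.
137^81 mod 163 = 162

162
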